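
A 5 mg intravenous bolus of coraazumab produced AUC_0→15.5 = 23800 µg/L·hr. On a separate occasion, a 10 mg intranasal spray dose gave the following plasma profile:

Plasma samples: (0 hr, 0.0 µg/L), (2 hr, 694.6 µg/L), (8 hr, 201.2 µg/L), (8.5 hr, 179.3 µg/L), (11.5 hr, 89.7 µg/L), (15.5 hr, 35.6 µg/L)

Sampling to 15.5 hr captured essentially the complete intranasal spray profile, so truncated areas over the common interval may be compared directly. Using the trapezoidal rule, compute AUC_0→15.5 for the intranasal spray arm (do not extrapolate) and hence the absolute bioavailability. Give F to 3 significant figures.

F = 0.0868

Trapezoidal AUC_0→15.5 (intranasal spray):
  [0→2]: (0.0+694.6)/2 × 2 = 694.6
  [2→8]: (694.6+201.2)/2 × 6 = 2687.4
  [8→8.5]: (201.2+179.3)/2 × 0.5 = 95.125
  [8.5→11.5]: (179.3+89.7)/2 × 3 = 403.5
  [11.5→15.5]: (89.7+35.6)/2 × 4 = 250.6
  Sum = 4131.225 µg/L·hr
F = (AUC_ev/D_ev)/(AUC_iv/D_iv) = (4131.225/10)/(23800/5) = 413.1225/4760 = 0.0868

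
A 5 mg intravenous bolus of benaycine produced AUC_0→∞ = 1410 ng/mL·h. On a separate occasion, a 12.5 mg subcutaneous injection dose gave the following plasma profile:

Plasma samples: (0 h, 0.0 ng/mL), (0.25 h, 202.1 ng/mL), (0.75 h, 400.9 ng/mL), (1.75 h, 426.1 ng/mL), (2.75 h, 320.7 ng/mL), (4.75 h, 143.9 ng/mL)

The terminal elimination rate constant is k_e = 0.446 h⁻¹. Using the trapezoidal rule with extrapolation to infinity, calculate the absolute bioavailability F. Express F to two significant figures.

F = 0.50

Trapezoidal AUC_0→4.75 (subcutaneous injection):
  [0→0.25]: (0.0+202.1)/2 × 0.25 = 25.2625
  [0.25→0.75]: (202.1+400.9)/2 × 0.5 = 150.75
  [0.75→1.75]: (400.9+426.1)/2 × 1 = 413.5
  [1.75→2.75]: (426.1+320.7)/2 × 1 = 373.4
  [2.75→4.75]: (320.7+143.9)/2 × 2 = 464.6
  Sum = 1427.5125 ng/mL·h
Tail: C_last/k_e = 143.9/0.446 = 322.646
AUC_0→∞ (subcutaneous injection) = 1427.5125 + 322.646 = 1750.1585 ng/mL·h
F = (AUC_ev/D_ev)/(AUC_iv/D_iv) = (1750.1585/12.5)/(1410/5) = 140.01268/282 = 0.4965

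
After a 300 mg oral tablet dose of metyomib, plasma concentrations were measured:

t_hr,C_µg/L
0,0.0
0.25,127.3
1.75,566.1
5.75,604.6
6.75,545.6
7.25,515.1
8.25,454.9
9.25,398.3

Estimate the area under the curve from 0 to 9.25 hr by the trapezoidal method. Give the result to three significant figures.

AUC = 4630 µg/L·hr

Trapezoidal AUC_0→9.25:
  [0→0.25]: (0.0+127.3)/2 × 0.25 = 15.9125
  [0.25→1.75]: (127.3+566.1)/2 × 1.5 = 520.05
  [1.75→5.75]: (566.1+604.6)/2 × 4 = 2341.4
  [5.75→6.75]: (604.6+545.6)/2 × 1 = 575.1
  [6.75→7.25]: (545.6+515.1)/2 × 0.5 = 265.175
  [7.25→8.25]: (515.1+454.9)/2 × 1 = 485.0
  [8.25→9.25]: (454.9+398.3)/2 × 1 = 426.6
  Sum = 4629.2375 µg/L·hr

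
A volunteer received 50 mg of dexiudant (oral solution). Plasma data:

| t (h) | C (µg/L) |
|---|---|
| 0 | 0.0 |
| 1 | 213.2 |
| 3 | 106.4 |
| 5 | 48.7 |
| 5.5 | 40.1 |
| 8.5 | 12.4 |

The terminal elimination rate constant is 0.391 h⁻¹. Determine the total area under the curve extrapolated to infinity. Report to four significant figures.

Trapezoidal AUC_0→8.5:
  [0→1]: (0.0+213.2)/2 × 1 = 106.6
  [1→3]: (213.2+106.4)/2 × 2 = 319.6
  [3→5]: (106.4+48.7)/2 × 2 = 155.1
  [5→5.5]: (48.7+40.1)/2 × 0.5 = 22.2
  [5.5→8.5]: (40.1+12.4)/2 × 3 = 78.75
  Sum = 682.25 µg/L·h
Extrapolated tail: C_last / k_e = 12.4 / 0.391 = 31.714
AUC_0→∞ = 682.25 + 31.714 = 713.964 µg/L·h

AUC = 714.0 µg/L·h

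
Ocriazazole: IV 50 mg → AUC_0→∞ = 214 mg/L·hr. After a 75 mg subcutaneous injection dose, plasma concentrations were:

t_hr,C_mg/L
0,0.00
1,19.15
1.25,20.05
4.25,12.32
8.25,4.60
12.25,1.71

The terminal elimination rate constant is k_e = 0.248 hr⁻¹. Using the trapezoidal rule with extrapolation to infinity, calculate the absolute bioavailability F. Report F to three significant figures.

Trapezoidal AUC_0→12.25 (subcutaneous injection):
  [0→1]: (0.00+19.15)/2 × 1 = 9.575
  [1→1.25]: (19.15+20.05)/2 × 0.25 = 4.9
  [1.25→4.25]: (20.05+12.32)/2 × 3 = 48.555
  [4.25→8.25]: (12.32+4.60)/2 × 4 = 33.84
  [8.25→12.25]: (4.60+1.71)/2 × 4 = 12.62
  Sum = 109.49 mg/L·hr
Tail: C_last/k_e = 1.71/0.248 = 6.895
AUC_0→∞ (subcutaneous injection) = 109.49 + 6.895 = 116.385 mg/L·hr
F = (AUC_ev/D_ev)/(AUC_iv/D_iv) = (116.385/75)/(214/50) = 1.5518/4.28 = 0.3626

F = 0.363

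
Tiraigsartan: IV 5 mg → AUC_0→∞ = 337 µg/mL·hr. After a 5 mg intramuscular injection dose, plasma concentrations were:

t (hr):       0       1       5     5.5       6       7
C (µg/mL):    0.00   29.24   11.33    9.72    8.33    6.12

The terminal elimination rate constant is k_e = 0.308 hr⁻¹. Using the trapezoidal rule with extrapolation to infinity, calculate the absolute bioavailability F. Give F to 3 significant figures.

Trapezoidal AUC_0→7 (intramuscular injection):
  [0→1]: (0.00+29.24)/2 × 1 = 14.62
  [1→5]: (29.24+11.33)/2 × 4 = 81.14
  [5→5.5]: (11.33+9.72)/2 × 0.5 = 5.2625
  [5.5→6]: (9.72+8.33)/2 × 0.5 = 4.5125
  [6→7]: (8.33+6.12)/2 × 1 = 7.225
  Sum = 112.76 µg/mL·hr
Tail: C_last/k_e = 6.12/0.308 = 19.870
AUC_0→∞ (intramuscular injection) = 112.76 + 19.870 = 132.63 µg/mL·hr
F = (AUC_ev/D_ev)/(AUC_iv/D_iv) = (132.63/5)/(337/5) = 26.526/67.4 = 0.3936

F = 0.394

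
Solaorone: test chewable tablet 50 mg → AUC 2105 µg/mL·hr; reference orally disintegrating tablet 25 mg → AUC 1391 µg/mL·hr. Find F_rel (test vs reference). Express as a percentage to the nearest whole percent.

F_rel = (AUC_test/D_test) / (AUC_ref/D_ref)
      = (2105/50) / (1391/25)
      = 42.1 / 55.64 = 0.7566 = 75.66%

F_rel = 76%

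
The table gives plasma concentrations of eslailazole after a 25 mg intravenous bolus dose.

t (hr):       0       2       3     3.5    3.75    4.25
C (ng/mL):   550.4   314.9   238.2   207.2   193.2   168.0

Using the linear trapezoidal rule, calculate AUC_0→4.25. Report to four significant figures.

Trapezoidal AUC_0→4.25:
  [0→2]: (550.4+314.9)/2 × 2 = 865.3
  [2→3]: (314.9+238.2)/2 × 1 = 276.55
  [3→3.5]: (238.2+207.2)/2 × 0.5 = 111.35
  [3.5→3.75]: (207.2+193.2)/2 × 0.25 = 50.05
  [3.75→4.25]: (193.2+168.0)/2 × 0.5 = 90.3
  Sum = 1393.55 ng/mL·hr

AUC = 1394 ng/mL·hr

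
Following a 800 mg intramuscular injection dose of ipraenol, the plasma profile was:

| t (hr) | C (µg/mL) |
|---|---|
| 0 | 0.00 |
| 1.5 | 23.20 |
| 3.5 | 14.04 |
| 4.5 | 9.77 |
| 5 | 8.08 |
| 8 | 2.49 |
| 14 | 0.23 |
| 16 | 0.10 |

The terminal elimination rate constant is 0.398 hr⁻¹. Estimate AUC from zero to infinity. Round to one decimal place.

AUC = 95.6 µg/mL·hr

Trapezoidal AUC_0→16:
  [0→1.5]: (0.00+23.20)/2 × 1.5 = 17.4
  [1.5→3.5]: (23.20+14.04)/2 × 2 = 37.24
  [3.5→4.5]: (14.04+9.77)/2 × 1 = 11.905
  [4.5→5]: (9.77+8.08)/2 × 0.5 = 4.4625
  [5→8]: (8.08+2.49)/2 × 3 = 15.855
  [8→14]: (2.49+0.23)/2 × 6 = 8.16
  [14→16]: (0.23+0.10)/2 × 2 = 0.33
  Sum = 95.3525 µg/mL·hr
Extrapolated tail: C_last / k_e = 0.10 / 0.398 = 0.251
AUC_0→∞ = 95.3525 + 0.251 = 95.6035 µg/mL·hr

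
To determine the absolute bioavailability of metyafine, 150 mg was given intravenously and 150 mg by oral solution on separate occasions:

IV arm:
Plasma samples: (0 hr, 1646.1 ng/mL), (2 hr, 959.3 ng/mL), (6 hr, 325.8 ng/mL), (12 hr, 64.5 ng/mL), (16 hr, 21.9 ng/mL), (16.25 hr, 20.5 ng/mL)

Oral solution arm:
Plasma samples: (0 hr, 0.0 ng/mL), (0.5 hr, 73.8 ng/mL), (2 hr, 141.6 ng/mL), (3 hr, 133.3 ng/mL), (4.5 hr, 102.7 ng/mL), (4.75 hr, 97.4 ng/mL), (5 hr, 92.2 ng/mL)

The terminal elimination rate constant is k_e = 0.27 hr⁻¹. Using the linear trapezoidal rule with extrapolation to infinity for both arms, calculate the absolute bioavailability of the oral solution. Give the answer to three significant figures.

Trapezoidal AUC_0→16.25 (IV):
  [0→2]: (1646.1+959.3)/2 × 2 = 2605.4
  [2→6]: (959.3+325.8)/2 × 4 = 2570.2
  [6→12]: (325.8+64.5)/2 × 6 = 1170.9
  [12→16]: (64.5+21.9)/2 × 4 = 172.8
  [16→16.25]: (21.9+20.5)/2 × 0.25 = 5.3
  Sum = 6524.6 ng/mL·hr
IV tail: 20.5/0.27 = 75.926; AUC_iv,0→∞ = 6524.6 + 75.926 = 6600.526 ng/mL·hr
Trapezoidal AUC_0→5 (oral solution):
  [0→0.5]: (0.0+73.8)/2 × 0.5 = 18.45
  [0.5→2]: (73.8+141.6)/2 × 1.5 = 161.55
  [2→3]: (141.6+133.3)/2 × 1 = 137.45
  [3→4.5]: (133.3+102.7)/2 × 1.5 = 177.0
  [4.5→4.75]: (102.7+97.4)/2 × 0.25 = 25.0125
  [4.75→5]: (97.4+92.2)/2 × 0.25 = 23.7
  Sum = 543.1625 ng/mL·hr
oral solution tail: 92.2/0.27 = 341.481; AUC_ev,0→∞ = 543.1625 + 341.481 = 884.6435 ng/mL·hr
F = (AUC_ev/D_ev)/(AUC_iv/D_iv) = (884.6435/150)/(6600.526/150) = 5.89762/44.0035 = 0.1340

F = 0.134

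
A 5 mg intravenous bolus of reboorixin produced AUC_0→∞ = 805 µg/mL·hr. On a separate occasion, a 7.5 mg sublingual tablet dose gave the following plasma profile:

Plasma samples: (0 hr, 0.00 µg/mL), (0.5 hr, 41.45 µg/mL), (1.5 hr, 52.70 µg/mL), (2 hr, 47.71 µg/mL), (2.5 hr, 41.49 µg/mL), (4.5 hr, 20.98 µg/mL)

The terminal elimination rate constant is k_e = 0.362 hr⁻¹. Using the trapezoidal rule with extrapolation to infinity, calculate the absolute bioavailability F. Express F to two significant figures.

F = 0.19

Trapezoidal AUC_0→4.5 (sublingual tablet):
  [0→0.5]: (0.00+41.45)/2 × 0.5 = 10.3625
  [0.5→1.5]: (41.45+52.70)/2 × 1 = 47.075
  [1.5→2]: (52.70+47.71)/2 × 0.5 = 25.1025
  [2→2.5]: (47.71+41.49)/2 × 0.5 = 22.3
  [2.5→4.5]: (41.49+20.98)/2 × 2 = 62.47
  Sum = 167.31 µg/mL·hr
Tail: C_last/k_e = 20.98/0.362 = 57.956
AUC_0→∞ (sublingual tablet) = 167.31 + 57.956 = 225.266 µg/mL·hr
F = (AUC_ev/D_ev)/(AUC_iv/D_iv) = (225.266/7.5)/(805/5) = 30.0355/161 = 0.1866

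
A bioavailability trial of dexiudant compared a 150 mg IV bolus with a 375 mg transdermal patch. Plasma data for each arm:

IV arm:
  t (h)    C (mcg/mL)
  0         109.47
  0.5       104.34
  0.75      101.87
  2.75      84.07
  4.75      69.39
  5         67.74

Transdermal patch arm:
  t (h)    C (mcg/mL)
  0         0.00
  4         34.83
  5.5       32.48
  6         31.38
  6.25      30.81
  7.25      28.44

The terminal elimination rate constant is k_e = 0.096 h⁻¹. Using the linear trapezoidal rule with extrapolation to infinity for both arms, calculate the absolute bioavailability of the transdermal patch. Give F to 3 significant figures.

F = 0.165

Trapezoidal AUC_0→5 (IV):
  [0→0.5]: (109.47+104.34)/2 × 0.5 = 53.4525
  [0.5→0.75]: (104.34+101.87)/2 × 0.25 = 25.77625
  [0.75→2.75]: (101.87+84.07)/2 × 2 = 185.94
  [2.75→4.75]: (84.07+69.39)/2 × 2 = 153.46
  [4.75→5]: (69.39+67.74)/2 × 0.25 = 17.14125
  Sum = 435.77 mcg/mL·h
IV tail: 67.74/0.096 = 705.625; AUC_iv,0→∞ = 435.77 + 705.625 = 1141.395 mcg/mL·h
Trapezoidal AUC_0→7.25 (transdermal patch):
  [0→4]: (0.00+34.83)/2 × 4 = 69.66
  [4→5.5]: (34.83+32.48)/2 × 1.5 = 50.4825
  [5.5→6]: (32.48+31.38)/2 × 0.5 = 15.965
  [6→6.25]: (31.38+30.81)/2 × 0.25 = 7.77375
  [6.25→7.25]: (30.81+28.44)/2 × 1 = 29.625
  Sum = 173.50625 mcg/mL·h
transdermal patch tail: 28.44/0.096 = 296.250; AUC_ev,0→∞ = 173.50625 + 296.250 = 469.75625 mcg/mL·h
F = (AUC_ev/D_ev)/(AUC_iv/D_iv) = (469.75625/375)/(1141.395/150) = 1.25268/7.6093 = 0.1646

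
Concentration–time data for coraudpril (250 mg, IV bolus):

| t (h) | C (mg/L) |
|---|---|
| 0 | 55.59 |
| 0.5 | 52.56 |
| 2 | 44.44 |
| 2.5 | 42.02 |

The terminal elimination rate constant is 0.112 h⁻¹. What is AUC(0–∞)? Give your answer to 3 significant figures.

Trapezoidal AUC_0→2.5:
  [0→0.5]: (55.59+52.56)/2 × 0.5 = 27.0375
  [0.5→2]: (52.56+44.44)/2 × 1.5 = 72.75
  [2→2.5]: (44.44+42.02)/2 × 0.5 = 21.615
  Sum = 121.4025 mg/L·h
Extrapolated tail: C_last / k_e = 42.02 / 0.112 = 375.179
AUC_0→∞ = 121.4025 + 375.179 = 496.5815 mg/L·h

AUC = 497 mg/L·h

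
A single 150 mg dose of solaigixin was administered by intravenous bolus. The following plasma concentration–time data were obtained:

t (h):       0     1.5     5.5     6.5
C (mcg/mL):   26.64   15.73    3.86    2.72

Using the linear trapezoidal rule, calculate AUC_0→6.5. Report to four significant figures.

AUC = 74.25 mcg/mL·h

Trapezoidal AUC_0→6.5:
  [0→1.5]: (26.64+15.73)/2 × 1.5 = 31.7775
  [1.5→5.5]: (15.73+3.86)/2 × 4 = 39.18
  [5.5→6.5]: (3.86+2.72)/2 × 1 = 3.29
  Sum = 74.2475 mcg/mL·h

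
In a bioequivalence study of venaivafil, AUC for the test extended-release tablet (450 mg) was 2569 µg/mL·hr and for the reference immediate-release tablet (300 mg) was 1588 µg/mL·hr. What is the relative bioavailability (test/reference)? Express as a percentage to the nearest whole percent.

F_rel = 108%

F_rel = (AUC_test/D_test) / (AUC_ref/D_ref)
      = (2569/450) / (1588/300)
      = 5.70889 / 5.29333 = 1.0785 = 107.85%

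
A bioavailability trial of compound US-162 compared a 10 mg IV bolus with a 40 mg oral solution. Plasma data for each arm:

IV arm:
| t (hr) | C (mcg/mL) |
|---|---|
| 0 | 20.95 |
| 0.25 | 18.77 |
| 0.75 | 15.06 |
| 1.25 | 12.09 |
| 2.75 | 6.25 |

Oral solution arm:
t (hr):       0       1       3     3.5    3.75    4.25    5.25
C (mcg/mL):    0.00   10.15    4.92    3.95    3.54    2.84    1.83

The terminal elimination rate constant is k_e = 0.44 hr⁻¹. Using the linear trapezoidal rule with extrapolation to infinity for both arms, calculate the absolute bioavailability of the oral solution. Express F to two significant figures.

F = 0.16

Trapezoidal AUC_0→2.75 (IV):
  [0→0.25]: (20.95+18.77)/2 × 0.25 = 4.965
  [0.25→0.75]: (18.77+15.06)/2 × 0.5 = 8.4575
  [0.75→1.25]: (15.06+12.09)/2 × 0.5 = 6.7875
  [1.25→2.75]: (12.09+6.25)/2 × 1.5 = 13.755
  Sum = 33.965 mcg/mL·hr
IV tail: 6.25/0.44 = 14.205; AUC_iv,0→∞ = 33.965 + 14.205 = 48.17 mcg/mL·hr
Trapezoidal AUC_0→5.25 (oral solution):
  [0→1]: (0.00+10.15)/2 × 1 = 5.075
  [1→3]: (10.15+4.92)/2 × 2 = 15.07
  [3→3.5]: (4.92+3.95)/2 × 0.5 = 2.2175
  [3.5→3.75]: (3.95+3.54)/2 × 0.25 = 0.93625
  [3.75→4.25]: (3.54+2.84)/2 × 0.5 = 1.595
  [4.25→5.25]: (2.84+1.83)/2 × 1 = 2.335
  Sum = 27.22875 mcg/mL·hr
oral solution tail: 1.83/0.44 = 4.159; AUC_ev,0→∞ = 27.22875 + 4.159 = 31.38775 mcg/mL·hr
F = (AUC_ev/D_ev)/(AUC_iv/D_iv) = (31.38775/40)/(48.17/10) = 0.78469375/4.817 = 0.1629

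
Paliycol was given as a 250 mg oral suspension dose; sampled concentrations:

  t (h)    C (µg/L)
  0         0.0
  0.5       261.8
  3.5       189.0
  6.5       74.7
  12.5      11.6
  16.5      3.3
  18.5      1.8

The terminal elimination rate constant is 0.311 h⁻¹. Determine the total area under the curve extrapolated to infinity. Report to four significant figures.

Trapezoidal AUC_0→18.5:
  [0→0.5]: (0.0+261.8)/2 × 0.5 = 65.45
  [0.5→3.5]: (261.8+189.0)/2 × 3 = 676.2
  [3.5→6.5]: (189.0+74.7)/2 × 3 = 395.55
  [6.5→12.5]: (74.7+11.6)/2 × 6 = 258.9
  [12.5→16.5]: (11.6+3.3)/2 × 4 = 29.8
  [16.5→18.5]: (3.3+1.8)/2 × 2 = 5.1
  Sum = 1431.0 µg/L·h
Extrapolated tail: C_last / k_e = 1.8 / 0.311 = 5.788
AUC_0→∞ = 1431.0 + 5.788 = 1436.788 µg/L·h

AUC = 1437 µg/L·h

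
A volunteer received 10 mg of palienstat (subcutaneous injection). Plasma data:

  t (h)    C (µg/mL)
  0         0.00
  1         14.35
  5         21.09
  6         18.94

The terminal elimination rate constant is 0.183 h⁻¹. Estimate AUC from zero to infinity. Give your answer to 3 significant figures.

AUC = 202 µg/mL·h

Trapezoidal AUC_0→6:
  [0→1]: (0.00+14.35)/2 × 1 = 7.175
  [1→5]: (14.35+21.09)/2 × 4 = 70.88
  [5→6]: (21.09+18.94)/2 × 1 = 20.015
  Sum = 98.07 µg/mL·h
Extrapolated tail: C_last / k_e = 18.94 / 0.183 = 103.497
AUC_0→∞ = 98.07 + 103.497 = 201.567 µg/mL·h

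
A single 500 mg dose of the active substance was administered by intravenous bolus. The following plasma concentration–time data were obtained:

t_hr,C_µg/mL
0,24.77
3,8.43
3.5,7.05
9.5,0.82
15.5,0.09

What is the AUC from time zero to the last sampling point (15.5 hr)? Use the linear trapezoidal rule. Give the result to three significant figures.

AUC = 80.0 µg/mL·hr

Trapezoidal AUC_0→15.5:
  [0→3]: (24.77+8.43)/2 × 3 = 49.8
  [3→3.5]: (8.43+7.05)/2 × 0.5 = 3.87
  [3.5→9.5]: (7.05+0.82)/2 × 6 = 23.61
  [9.5→15.5]: (0.82+0.09)/2 × 6 = 2.73
  Sum = 80.01 µg/mL·hr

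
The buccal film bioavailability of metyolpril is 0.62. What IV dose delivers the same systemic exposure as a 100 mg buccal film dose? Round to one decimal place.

D_iv = 62.0 mg

Systemic exposure from an extravascular dose = F × D_ev, so the equivalent IV dose is F × D_ev.
D_iv = F × D_ev = 0.62 × 100 = 62 mg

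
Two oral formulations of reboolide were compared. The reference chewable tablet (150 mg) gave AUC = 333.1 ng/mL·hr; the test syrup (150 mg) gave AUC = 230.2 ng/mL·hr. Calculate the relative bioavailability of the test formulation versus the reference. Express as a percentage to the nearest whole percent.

F_rel = (AUC_test/D_test) / (AUC_ref/D_ref)
      = (230.2/150) / (333.1/150)
      = 1.53467 / 2.22067 = 0.6911 = 69.11%

F_rel = 69%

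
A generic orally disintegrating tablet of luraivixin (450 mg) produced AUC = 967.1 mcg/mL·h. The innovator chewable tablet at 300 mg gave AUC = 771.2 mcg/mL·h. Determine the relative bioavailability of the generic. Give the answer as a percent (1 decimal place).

F_rel = (AUC_test/D_test) / (AUC_ref/D_ref)
      = (967.1/450) / (771.2/300)
      = 2.14911 / 2.57067 = 0.8360 = 83.60%

F_rel = 83.6%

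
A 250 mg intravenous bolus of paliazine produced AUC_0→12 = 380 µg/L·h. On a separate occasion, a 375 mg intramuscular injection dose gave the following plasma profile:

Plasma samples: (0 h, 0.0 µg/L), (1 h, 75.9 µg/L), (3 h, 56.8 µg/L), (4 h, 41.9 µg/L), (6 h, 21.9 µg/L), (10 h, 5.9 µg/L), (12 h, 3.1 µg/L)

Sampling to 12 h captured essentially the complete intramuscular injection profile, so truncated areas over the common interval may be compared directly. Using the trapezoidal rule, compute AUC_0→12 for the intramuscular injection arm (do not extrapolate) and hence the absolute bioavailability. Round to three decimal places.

F = 0.611

Trapezoidal AUC_0→12 (intramuscular injection):
  [0→1]: (0.0+75.9)/2 × 1 = 37.95
  [1→3]: (75.9+56.8)/2 × 2 = 132.7
  [3→4]: (56.8+41.9)/2 × 1 = 49.35
  [4→6]: (41.9+21.9)/2 × 2 = 63.8
  [6→10]: (21.9+5.9)/2 × 4 = 55.6
  [10→12]: (5.9+3.1)/2 × 2 = 9.0
  Sum = 348.4 µg/L·h
F = (AUC_ev/D_ev)/(AUC_iv/D_iv) = (348.4/375)/(380/250) = 0.929067/1.52 = 0.6112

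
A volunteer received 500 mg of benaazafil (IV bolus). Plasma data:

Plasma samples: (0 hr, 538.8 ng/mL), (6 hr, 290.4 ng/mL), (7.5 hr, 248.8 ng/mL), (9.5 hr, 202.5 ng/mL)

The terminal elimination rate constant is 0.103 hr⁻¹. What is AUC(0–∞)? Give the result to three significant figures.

Trapezoidal AUC_0→9.5:
  [0→6]: (538.8+290.4)/2 × 6 = 2487.6
  [6→7.5]: (290.4+248.8)/2 × 1.5 = 404.4
  [7.5→9.5]: (248.8+202.5)/2 × 2 = 451.3
  Sum = 3343.3 ng/mL·hr
Extrapolated tail: C_last / k_e = 202.5 / 0.103 = 1966.019
AUC_0→∞ = 3343.3 + 1966.019 = 5309.319 ng/mL·hr

AUC = 5310 ng/mL·hr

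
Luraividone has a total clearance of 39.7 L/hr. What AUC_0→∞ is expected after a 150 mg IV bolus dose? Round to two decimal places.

AUC = 3.78 mg/L·hr

AUC_0→∞ = Dose_iv / CL
        = 150 / 39.7 = 3.77834 mg/L·hr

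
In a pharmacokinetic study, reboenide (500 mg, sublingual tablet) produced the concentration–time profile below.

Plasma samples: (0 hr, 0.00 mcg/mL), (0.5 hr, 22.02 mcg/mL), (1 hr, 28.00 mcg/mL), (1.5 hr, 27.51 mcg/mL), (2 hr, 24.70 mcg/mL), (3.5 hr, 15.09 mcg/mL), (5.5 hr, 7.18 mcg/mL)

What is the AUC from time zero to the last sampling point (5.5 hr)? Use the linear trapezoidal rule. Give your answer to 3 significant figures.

Trapezoidal AUC_0→5.5:
  [0→0.5]: (0.00+22.02)/2 × 0.5 = 5.505
  [0.5→1]: (22.02+28.00)/2 × 0.5 = 12.505
  [1→1.5]: (28.00+27.51)/2 × 0.5 = 13.8775
  [1.5→2]: (27.51+24.70)/2 × 0.5 = 13.0525
  [2→3.5]: (24.70+15.09)/2 × 1.5 = 29.8425
  [3.5→5.5]: (15.09+7.18)/2 × 2 = 22.27
  Sum = 97.0525 mcg/mL·hr

AUC = 97.1 mcg/mL·hr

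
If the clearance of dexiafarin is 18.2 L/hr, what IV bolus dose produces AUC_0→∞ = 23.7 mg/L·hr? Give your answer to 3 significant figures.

Dose = 431 mg

Dose_iv = CL × AUC_0→∞
     = 18.2 × 23.7 = 431.34 mg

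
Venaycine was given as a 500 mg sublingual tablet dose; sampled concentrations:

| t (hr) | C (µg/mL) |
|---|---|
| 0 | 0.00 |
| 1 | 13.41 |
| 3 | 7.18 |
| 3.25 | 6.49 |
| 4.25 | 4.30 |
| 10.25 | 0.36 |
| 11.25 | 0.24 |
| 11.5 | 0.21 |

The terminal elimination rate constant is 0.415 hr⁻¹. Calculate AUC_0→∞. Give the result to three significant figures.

Trapezoidal AUC_0→11.5:
  [0→1]: (0.00+13.41)/2 × 1 = 6.705
  [1→3]: (13.41+7.18)/2 × 2 = 20.59
  [3→3.25]: (7.18+6.49)/2 × 0.25 = 1.70875
  [3.25→4.25]: (6.49+4.30)/2 × 1 = 5.395
  [4.25→10.25]: (4.30+0.36)/2 × 6 = 13.98
  [10.25→11.25]: (0.36+0.24)/2 × 1 = 0.3
  [11.25→11.5]: (0.24+0.21)/2 × 0.25 = 0.05625
  Sum = 48.735 µg/mL·hr
Extrapolated tail: C_last / k_e = 0.21 / 0.415 = 0.506
AUC_0→∞ = 48.735 + 0.506 = 49.241 µg/mL·hr

AUC = 49.2 µg/mL·hr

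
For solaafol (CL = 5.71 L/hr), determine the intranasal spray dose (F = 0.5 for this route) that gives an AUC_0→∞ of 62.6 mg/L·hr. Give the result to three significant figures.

Dose = CL × AUC_0→∞ / F
     = 5.71 × 62.6 / 0.5 = 714.892 mg

Dose = 715 mg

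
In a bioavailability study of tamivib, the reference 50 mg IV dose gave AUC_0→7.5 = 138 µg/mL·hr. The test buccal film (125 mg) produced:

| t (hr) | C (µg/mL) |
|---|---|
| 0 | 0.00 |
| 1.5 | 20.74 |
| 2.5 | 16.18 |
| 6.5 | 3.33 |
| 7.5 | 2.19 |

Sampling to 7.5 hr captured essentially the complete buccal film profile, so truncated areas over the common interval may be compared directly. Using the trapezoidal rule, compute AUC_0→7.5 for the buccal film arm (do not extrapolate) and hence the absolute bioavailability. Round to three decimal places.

F = 0.220

Trapezoidal AUC_0→7.5 (buccal film):
  [0→1.5]: (0.00+20.74)/2 × 1.5 = 15.555
  [1.5→2.5]: (20.74+16.18)/2 × 1 = 18.46
  [2.5→6.5]: (16.18+3.33)/2 × 4 = 39.02
  [6.5→7.5]: (3.33+2.19)/2 × 1 = 2.76
  Sum = 75.795 µg/mL·hr
F = (AUC_ev/D_ev)/(AUC_iv/D_iv) = (75.795/125)/(138/50) = 0.60636/2.76 = 0.2197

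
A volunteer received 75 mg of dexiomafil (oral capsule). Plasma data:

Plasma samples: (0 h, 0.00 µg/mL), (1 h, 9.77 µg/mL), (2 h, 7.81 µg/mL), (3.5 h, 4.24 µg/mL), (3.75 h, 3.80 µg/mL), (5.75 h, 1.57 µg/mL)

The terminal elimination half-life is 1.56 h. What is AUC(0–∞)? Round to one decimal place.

Trapezoidal AUC_0→5.75:
  [0→1]: (0.00+9.77)/2 × 1 = 4.885
  [1→2]: (9.77+7.81)/2 × 1 = 8.79
  [2→3.5]: (7.81+4.24)/2 × 1.5 = 9.0375
  [3.5→3.75]: (4.24+3.80)/2 × 0.25 = 1.005
  [3.75→5.75]: (3.80+1.57)/2 × 2 = 5.37
  Sum = 29.0875 µg/mL·h
k_e = ln2 / t½ = 0.693147 / 1.56 = 0.4443 h^-1
Extrapolated tail: C_last / k_e = 1.57 / 0.4443 = 3.534
AUC_0→∞ = 29.0875 + 3.534 = 32.6215 µg/mL·h

AUC = 32.6 µg/mL·h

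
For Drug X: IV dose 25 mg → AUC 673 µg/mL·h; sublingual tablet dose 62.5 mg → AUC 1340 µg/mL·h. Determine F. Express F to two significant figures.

F = (AUC_ev / D_ev) / (AUC_iv / D_iv)
  = (1340/62.5) / (673/25)
  = 21.44 / 26.92 = 0.7964

F = 0.80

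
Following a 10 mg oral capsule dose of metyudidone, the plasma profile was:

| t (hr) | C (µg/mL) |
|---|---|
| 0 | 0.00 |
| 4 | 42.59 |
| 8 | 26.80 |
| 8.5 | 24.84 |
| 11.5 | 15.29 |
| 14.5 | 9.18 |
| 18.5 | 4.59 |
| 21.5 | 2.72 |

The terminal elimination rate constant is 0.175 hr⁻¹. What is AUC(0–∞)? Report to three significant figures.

Trapezoidal AUC_0→21.5:
  [0→4]: (0.00+42.59)/2 × 4 = 85.18
  [4→8]: (42.59+26.80)/2 × 4 = 138.78
  [8→8.5]: (26.80+24.84)/2 × 0.5 = 12.91
  [8.5→11.5]: (24.84+15.29)/2 × 3 = 60.195
  [11.5→14.5]: (15.29+9.18)/2 × 3 = 36.705
  [14.5→18.5]: (9.18+4.59)/2 × 4 = 27.54
  [18.5→21.5]: (4.59+2.72)/2 × 3 = 10.965
  Sum = 372.275 µg/mL·hr
Extrapolated tail: C_last / k_e = 2.72 / 0.175 = 15.543
AUC_0→∞ = 372.275 + 15.543 = 387.818 µg/mL·hr

AUC = 388 µg/mL·hr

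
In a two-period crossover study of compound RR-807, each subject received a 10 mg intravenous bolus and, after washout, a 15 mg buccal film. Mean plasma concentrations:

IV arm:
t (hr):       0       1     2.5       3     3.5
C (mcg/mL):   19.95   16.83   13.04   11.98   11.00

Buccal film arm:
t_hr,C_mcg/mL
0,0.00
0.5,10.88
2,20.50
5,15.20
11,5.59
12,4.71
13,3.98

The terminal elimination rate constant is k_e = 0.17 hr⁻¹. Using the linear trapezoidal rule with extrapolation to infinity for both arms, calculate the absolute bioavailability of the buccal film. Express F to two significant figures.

Trapezoidal AUC_0→3.5 (IV):
  [0→1]: (19.95+16.83)/2 × 1 = 18.39
  [1→2.5]: (16.83+13.04)/2 × 1.5 = 22.4025
  [2.5→3]: (13.04+11.98)/2 × 0.5 = 6.255
  [3→3.5]: (11.98+11.00)/2 × 0.5 = 5.745
  Sum = 52.7925 mcg/mL·hr
IV tail: 11.00/0.17 = 64.706; AUC_iv,0→∞ = 52.7925 + 64.706 = 117.4985 mcg/mL·hr
Trapezoidal AUC_0→13 (buccal film):
  [0→0.5]: (0.00+10.88)/2 × 0.5 = 2.72
  [0.5→2]: (10.88+20.50)/2 × 1.5 = 23.535
  [2→5]: (20.50+15.20)/2 × 3 = 53.55
  [5→11]: (15.20+5.59)/2 × 6 = 62.37
  [11→12]: (5.59+4.71)/2 × 1 = 5.15
  [12→13]: (4.71+3.98)/2 × 1 = 4.345
  Sum = 151.67 mcg/mL·hr
buccal film tail: 3.98/0.17 = 23.412; AUC_ev,0→∞ = 151.67 + 23.412 = 175.082 mcg/mL·hr
F = (AUC_ev/D_ev)/(AUC_iv/D_iv) = (175.082/15)/(117.4985/10) = 11.6721/11.74985 = 0.9934

F = 0.99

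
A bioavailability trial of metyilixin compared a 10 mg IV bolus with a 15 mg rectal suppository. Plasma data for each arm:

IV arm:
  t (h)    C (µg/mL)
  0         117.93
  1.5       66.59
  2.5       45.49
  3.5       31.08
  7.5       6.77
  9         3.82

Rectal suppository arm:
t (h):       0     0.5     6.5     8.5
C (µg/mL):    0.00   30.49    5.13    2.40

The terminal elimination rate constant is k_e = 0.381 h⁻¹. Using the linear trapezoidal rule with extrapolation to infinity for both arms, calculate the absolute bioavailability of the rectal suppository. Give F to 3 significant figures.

Trapezoidal AUC_0→9 (IV):
  [0→1.5]: (117.93+66.59)/2 × 1.5 = 138.39
  [1.5→2.5]: (66.59+45.49)/2 × 1 = 56.04
  [2.5→3.5]: (45.49+31.08)/2 × 1 = 38.285
  [3.5→7.5]: (31.08+6.77)/2 × 4 = 75.7
  [7.5→9]: (6.77+3.82)/2 × 1.5 = 7.9425
  Sum = 316.3575 µg/mL·h
IV tail: 3.82/0.381 = 10.026; AUC_iv,0→∞ = 316.3575 + 10.026 = 326.3835 µg/mL·h
Trapezoidal AUC_0→8.5 (rectal suppository):
  [0→0.5]: (0.00+30.49)/2 × 0.5 = 7.6225
  [0.5→6.5]: (30.49+5.13)/2 × 6 = 106.86
  [6.5→8.5]: (5.13+2.40)/2 × 2 = 7.53
  Sum = 122.0125 µg/mL·h
rectal suppository tail: 2.40/0.381 = 6.299; AUC_ev,0→∞ = 122.0125 + 6.299 = 128.3115 µg/mL·h
F = (AUC_ev/D_ev)/(AUC_iv/D_iv) = (128.3115/15)/(326.3835/10) = 8.5541/32.63835 = 0.2621

F = 0.262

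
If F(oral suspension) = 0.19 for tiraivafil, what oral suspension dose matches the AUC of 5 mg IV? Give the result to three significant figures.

D_oral = 26.3 mg

For equal systemic exposure: F × D_ev = D_iv
D_ev = D_iv / F = 5 / 0.19 = 26.3158 mg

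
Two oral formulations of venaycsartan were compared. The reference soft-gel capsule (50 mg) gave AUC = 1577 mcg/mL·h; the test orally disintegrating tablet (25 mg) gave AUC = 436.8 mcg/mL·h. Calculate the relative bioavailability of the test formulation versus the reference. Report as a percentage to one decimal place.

F_rel = 55.4%

F_rel = (AUC_test/D_test) / (AUC_ref/D_ref)
      = (436.8/25) / (1577/50)
      = 17.472 / 31.54 = 0.5540 = 55.40%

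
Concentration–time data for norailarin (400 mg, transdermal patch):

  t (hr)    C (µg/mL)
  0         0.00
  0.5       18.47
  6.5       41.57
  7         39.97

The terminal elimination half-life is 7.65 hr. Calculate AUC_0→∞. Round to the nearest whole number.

AUC = 646 µg/mL·hr

Trapezoidal AUC_0→7:
  [0→0.5]: (0.00+18.47)/2 × 0.5 = 4.6175
  [0.5→6.5]: (18.47+41.57)/2 × 6 = 180.12
  [6.5→7]: (41.57+39.97)/2 × 0.5 = 20.385
  Sum = 205.1225 µg/mL·hr
k_e = ln2 / t½ = 0.693147 / 7.65 = 0.0906 hr^-1
Extrapolated tail: C_last / k_e = 39.97 / 0.0906 = 441.170
AUC_0→∞ = 205.1225 + 441.170 = 646.2925 µg/mL·hr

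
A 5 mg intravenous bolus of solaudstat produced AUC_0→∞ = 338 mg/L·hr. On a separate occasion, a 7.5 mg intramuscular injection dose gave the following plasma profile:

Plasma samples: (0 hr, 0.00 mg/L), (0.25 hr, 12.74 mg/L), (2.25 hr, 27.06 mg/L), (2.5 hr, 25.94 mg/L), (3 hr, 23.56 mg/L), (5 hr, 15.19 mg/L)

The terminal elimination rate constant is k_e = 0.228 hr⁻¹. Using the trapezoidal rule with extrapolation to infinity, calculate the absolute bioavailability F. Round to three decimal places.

F = 0.327

Trapezoidal AUC_0→5 (intramuscular injection):
  [0→0.25]: (0.00+12.74)/2 × 0.25 = 1.5925
  [0.25→2.25]: (12.74+27.06)/2 × 2 = 39.8
  [2.25→2.5]: (27.06+25.94)/2 × 0.25 = 6.625
  [2.5→3]: (25.94+23.56)/2 × 0.5 = 12.375
  [3→5]: (23.56+15.19)/2 × 2 = 38.75
  Sum = 99.1425 mg/L·hr
Tail: C_last/k_e = 15.19/0.228 = 66.623
AUC_0→∞ (intramuscular injection) = 99.1425 + 66.623 = 165.7655 mg/L·hr
F = (AUC_ev/D_ev)/(AUC_iv/D_iv) = (165.7655/7.5)/(338/5) = 22.1021/67.6 = 0.3270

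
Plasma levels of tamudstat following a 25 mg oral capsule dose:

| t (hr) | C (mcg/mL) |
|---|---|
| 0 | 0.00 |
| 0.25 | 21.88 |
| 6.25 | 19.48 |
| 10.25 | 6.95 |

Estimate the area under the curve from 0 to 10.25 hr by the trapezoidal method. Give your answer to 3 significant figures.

AUC = 180 mcg/mL·hr

Trapezoidal AUC_0→10.25:
  [0→0.25]: (0.00+21.88)/2 × 0.25 = 2.735
  [0.25→6.25]: (21.88+19.48)/2 × 6 = 124.08
  [6.25→10.25]: (19.48+6.95)/2 × 4 = 52.86
  Sum = 179.675 mcg/mL·hr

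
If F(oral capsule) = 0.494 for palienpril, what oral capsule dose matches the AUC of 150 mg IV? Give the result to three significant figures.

For equal systemic exposure: F × D_ev = D_iv
D_ev = D_iv / F = 150 / 0.494 = 303.644 mg

D_oral = 304 mg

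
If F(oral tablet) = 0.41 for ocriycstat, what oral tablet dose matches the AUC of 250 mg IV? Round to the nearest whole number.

D_oral = 610 mg

For equal systemic exposure: F × D_ev = D_iv
D_ev = D_iv / F = 250 / 0.41 = 609.756 mg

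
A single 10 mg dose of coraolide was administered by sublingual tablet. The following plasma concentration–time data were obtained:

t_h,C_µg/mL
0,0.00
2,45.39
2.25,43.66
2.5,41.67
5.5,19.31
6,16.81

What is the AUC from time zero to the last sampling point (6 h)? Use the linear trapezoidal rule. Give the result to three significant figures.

AUC = 168 µg/mL·h

Trapezoidal AUC_0→6:
  [0→2]: (0.00+45.39)/2 × 2 = 45.39
  [2→2.25]: (45.39+43.66)/2 × 0.25 = 11.13125
  [2.25→2.5]: (43.66+41.67)/2 × 0.25 = 10.66625
  [2.5→5.5]: (41.67+19.31)/2 × 3 = 91.47
  [5.5→6]: (19.31+16.81)/2 × 0.5 = 9.03
  Sum = 167.6875 µg/mL·h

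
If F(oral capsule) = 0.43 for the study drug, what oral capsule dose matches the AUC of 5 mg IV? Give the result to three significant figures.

For equal systemic exposure: F × D_ev = D_iv
D_ev = D_iv / F = 5 / 0.43 = 11.6279 mg

D_oral = 11.6 mg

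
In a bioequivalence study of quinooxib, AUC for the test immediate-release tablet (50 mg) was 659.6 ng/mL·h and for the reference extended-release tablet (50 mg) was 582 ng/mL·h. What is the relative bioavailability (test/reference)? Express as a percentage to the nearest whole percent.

F_rel = 113%

F_rel = (AUC_test/D_test) / (AUC_ref/D_ref)
      = (659.6/50) / (582/50)
      = 13.192 / 11.64 = 1.1333 = 113.33%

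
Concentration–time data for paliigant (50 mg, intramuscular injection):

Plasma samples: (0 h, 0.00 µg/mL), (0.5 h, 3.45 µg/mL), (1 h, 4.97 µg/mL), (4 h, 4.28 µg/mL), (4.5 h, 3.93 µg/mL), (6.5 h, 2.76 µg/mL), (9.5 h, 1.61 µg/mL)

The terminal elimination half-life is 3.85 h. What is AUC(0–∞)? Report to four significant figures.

Trapezoidal AUC_0→9.5:
  [0→0.5]: (0.00+3.45)/2 × 0.5 = 0.8625
  [0.5→1]: (3.45+4.97)/2 × 0.5 = 2.105
  [1→4]: (4.97+4.28)/2 × 3 = 13.875
  [4→4.5]: (4.28+3.93)/2 × 0.5 = 2.0525
  [4.5→6.5]: (3.93+2.76)/2 × 2 = 6.69
  [6.5→9.5]: (2.76+1.61)/2 × 3 = 6.555
  Sum = 32.14 µg/mL·h
k_e = ln2 / t½ = 0.693147 / 3.85 = 0.1800 h^-1
Extrapolated tail: C_last / k_e = 1.61 / 0.18 = 8.944
AUC_0→∞ = 32.14 + 8.944 = 41.084 µg/mL·h

AUC = 41.08 µg/mL·h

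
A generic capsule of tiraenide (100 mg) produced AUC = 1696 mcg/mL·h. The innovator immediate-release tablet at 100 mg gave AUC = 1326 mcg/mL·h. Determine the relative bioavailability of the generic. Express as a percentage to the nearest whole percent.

F_rel = 128%

F_rel = (AUC_test/D_test) / (AUC_ref/D_ref)
      = (1696/100) / (1326/100)
      = 16.96 / 13.26 = 1.2790 = 127.90%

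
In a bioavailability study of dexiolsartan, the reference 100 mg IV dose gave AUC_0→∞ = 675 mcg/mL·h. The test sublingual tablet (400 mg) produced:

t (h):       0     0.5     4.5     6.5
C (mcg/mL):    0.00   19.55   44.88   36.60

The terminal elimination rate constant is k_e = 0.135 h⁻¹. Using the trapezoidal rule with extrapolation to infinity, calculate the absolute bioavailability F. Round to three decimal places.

F = 0.180

Trapezoidal AUC_0→6.5 (sublingual tablet):
  [0→0.5]: (0.00+19.55)/2 × 0.5 = 4.8875
  [0.5→4.5]: (19.55+44.88)/2 × 4 = 128.86
  [4.5→6.5]: (44.88+36.60)/2 × 2 = 81.48
  Sum = 215.2275 mcg/mL·h
Tail: C_last/k_e = 36.60/0.135 = 271.111
AUC_0→∞ (sublingual tablet) = 215.2275 + 271.111 = 486.3385 mcg/mL·h
F = (AUC_ev/D_ev)/(AUC_iv/D_iv) = (486.3385/400)/(675/100) = 1.21585/6.75 = 0.1801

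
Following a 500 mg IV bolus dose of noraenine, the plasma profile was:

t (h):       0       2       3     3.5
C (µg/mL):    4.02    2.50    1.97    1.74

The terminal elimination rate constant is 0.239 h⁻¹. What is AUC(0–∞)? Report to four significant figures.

AUC = 16.96 µg/mL·h

Trapezoidal AUC_0→3.5:
  [0→2]: (4.02+2.50)/2 × 2 = 6.52
  [2→3]: (2.50+1.97)/2 × 1 = 2.235
  [3→3.5]: (1.97+1.74)/2 × 0.5 = 0.9275
  Sum = 9.6825 µg/mL·h
Extrapolated tail: C_last / k_e = 1.74 / 0.239 = 7.280
AUC_0→∞ = 9.6825 + 7.280 = 16.9625 µg/mL·h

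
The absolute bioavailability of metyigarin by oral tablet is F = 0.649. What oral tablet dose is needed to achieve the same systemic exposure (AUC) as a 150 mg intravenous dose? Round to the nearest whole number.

D_oral = 231 mg

For equal systemic exposure: F × D_ev = D_iv
D_ev = D_iv / F = 150 / 0.649 = 231.125 mg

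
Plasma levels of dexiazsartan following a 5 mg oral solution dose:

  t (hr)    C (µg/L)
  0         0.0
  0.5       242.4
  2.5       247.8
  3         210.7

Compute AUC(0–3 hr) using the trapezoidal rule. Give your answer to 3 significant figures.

Trapezoidal AUC_0→3:
  [0→0.5]: (0.0+242.4)/2 × 0.5 = 60.6
  [0.5→2.5]: (242.4+247.8)/2 × 2 = 490.2
  [2.5→3]: (247.8+210.7)/2 × 0.5 = 114.625
  Sum = 665.425 µg/L·hr

AUC = 665 µg/L·hr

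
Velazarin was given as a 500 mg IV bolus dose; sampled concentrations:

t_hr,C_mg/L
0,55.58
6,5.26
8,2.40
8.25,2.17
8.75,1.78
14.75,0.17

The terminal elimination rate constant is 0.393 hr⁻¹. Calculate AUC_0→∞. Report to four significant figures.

AUC = 198.0 mg/L·hr

Trapezoidal AUC_0→14.75:
  [0→6]: (55.58+5.26)/2 × 6 = 182.52
  [6→8]: (5.26+2.40)/2 × 2 = 7.66
  [8→8.25]: (2.40+2.17)/2 × 0.25 = 0.57125
  [8.25→8.75]: (2.17+1.78)/2 × 0.5 = 0.9875
  [8.75→14.75]: (1.78+0.17)/2 × 6 = 5.85
  Sum = 197.58875 mg/L·hr
Extrapolated tail: C_last / k_e = 0.17 / 0.393 = 0.433
AUC_0→∞ = 197.58875 + 0.433 = 198.02175 mg/L·hr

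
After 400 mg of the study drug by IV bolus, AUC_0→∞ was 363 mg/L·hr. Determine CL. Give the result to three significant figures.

CL = Dose_iv / AUC_0→∞
   = 400 / 363 = 1.10193 L/hr

CL = 1.10 L/hr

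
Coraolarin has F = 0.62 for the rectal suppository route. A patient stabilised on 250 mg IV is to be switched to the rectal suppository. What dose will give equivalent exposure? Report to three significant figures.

D_rectal = 403 mg

For equal systemic exposure: F × D_ev = D_iv
D_ev = D_iv / F = 250 / 0.62 = 403.226 mg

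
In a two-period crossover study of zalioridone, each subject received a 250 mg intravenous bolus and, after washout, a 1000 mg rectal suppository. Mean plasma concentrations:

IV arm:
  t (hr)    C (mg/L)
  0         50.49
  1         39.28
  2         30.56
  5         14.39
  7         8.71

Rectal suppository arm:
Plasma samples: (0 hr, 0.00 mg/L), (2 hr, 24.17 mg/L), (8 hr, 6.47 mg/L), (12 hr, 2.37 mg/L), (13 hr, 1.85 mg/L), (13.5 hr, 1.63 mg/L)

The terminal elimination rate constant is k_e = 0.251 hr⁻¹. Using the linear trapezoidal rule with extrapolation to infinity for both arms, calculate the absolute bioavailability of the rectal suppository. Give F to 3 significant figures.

Trapezoidal AUC_0→7 (IV):
  [0→1]: (50.49+39.28)/2 × 1 = 44.885
  [1→2]: (39.28+30.56)/2 × 1 = 34.92
  [2→5]: (30.56+14.39)/2 × 3 = 67.425
  [5→7]: (14.39+8.71)/2 × 2 = 23.1
  Sum = 170.33 mg/L·hr
IV tail: 8.71/0.251 = 34.701; AUC_iv,0→∞ = 170.33 + 34.701 = 205.031 mg/L·hr
Trapezoidal AUC_0→13.5 (rectal suppository):
  [0→2]: (0.00+24.17)/2 × 2 = 24.17
  [2→8]: (24.17+6.47)/2 × 6 = 91.92
  [8→12]: (6.47+2.37)/2 × 4 = 17.68
  [12→13]: (2.37+1.85)/2 × 1 = 2.11
  [13→13.5]: (1.85+1.63)/2 × 0.5 = 0.87
  Sum = 136.75 mg/L·hr
rectal suppository tail: 1.63/0.251 = 6.494; AUC_ev,0→∞ = 136.75 + 6.494 = 143.244 mg/L·hr
F = (AUC_ev/D_ev)/(AUC_iv/D_iv) = (143.244/1000)/(205.031/250) = 0.143244/0.820124 = 0.1747

F = 0.175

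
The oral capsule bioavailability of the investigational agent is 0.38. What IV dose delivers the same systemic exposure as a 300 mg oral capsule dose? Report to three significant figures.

Systemic exposure from an extravascular dose = F × D_ev, so the equivalent IV dose is F × D_ev.
D_iv = F × D_ev = 0.38 × 300 = 114 mg

D_iv = 114 mg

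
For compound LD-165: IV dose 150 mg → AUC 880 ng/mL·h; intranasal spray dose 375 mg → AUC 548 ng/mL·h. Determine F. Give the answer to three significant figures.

F = 0.249

F = (AUC_ev / D_ev) / (AUC_iv / D_iv)
  = (548/375) / (880/150)
  = 1.46133 / 5.86667 = 0.2491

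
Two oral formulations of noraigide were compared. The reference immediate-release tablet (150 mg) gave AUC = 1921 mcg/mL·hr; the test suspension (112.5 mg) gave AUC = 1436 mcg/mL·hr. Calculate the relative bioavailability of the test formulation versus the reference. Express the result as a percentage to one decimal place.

F_rel = 99.7%

F_rel = (AUC_test/D_test) / (AUC_ref/D_ref)
      = (1436/112.5) / (1921/150)
      = 12.7644 / 12.8067 = 0.9967 = 99.67%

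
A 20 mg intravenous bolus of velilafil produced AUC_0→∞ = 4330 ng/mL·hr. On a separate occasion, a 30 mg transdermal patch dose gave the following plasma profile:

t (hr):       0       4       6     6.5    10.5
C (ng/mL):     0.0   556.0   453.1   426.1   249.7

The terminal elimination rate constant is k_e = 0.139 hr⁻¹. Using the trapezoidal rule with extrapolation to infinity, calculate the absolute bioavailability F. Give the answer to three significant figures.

F = 0.845

Trapezoidal AUC_0→10.5 (transdermal patch):
  [0→4]: (0.0+556.0)/2 × 4 = 1112.0
  [4→6]: (556.0+453.1)/2 × 2 = 1009.1
  [6→6.5]: (453.1+426.1)/2 × 0.5 = 219.8
  [6.5→10.5]: (426.1+249.7)/2 × 4 = 1351.6
  Sum = 3692.5 ng/mL·hr
Tail: C_last/k_e = 249.7/0.139 = 1796.403
AUC_0→∞ (transdermal patch) = 3692.5 + 1796.403 = 5488.903 ng/mL·hr
F = (AUC_ev/D_ev)/(AUC_iv/D_iv) = (5488.903/30)/(4330/20) = 182.963/216.5 = 0.8451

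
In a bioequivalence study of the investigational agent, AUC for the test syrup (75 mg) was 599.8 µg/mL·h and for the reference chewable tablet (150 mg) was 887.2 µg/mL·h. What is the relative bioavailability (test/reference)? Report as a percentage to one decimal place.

F_rel = 135.2%

F_rel = (AUC_test/D_test) / (AUC_ref/D_ref)
      = (599.8/75) / (887.2/150)
      = 7.99733 / 5.91467 = 1.3521 = 135.21%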